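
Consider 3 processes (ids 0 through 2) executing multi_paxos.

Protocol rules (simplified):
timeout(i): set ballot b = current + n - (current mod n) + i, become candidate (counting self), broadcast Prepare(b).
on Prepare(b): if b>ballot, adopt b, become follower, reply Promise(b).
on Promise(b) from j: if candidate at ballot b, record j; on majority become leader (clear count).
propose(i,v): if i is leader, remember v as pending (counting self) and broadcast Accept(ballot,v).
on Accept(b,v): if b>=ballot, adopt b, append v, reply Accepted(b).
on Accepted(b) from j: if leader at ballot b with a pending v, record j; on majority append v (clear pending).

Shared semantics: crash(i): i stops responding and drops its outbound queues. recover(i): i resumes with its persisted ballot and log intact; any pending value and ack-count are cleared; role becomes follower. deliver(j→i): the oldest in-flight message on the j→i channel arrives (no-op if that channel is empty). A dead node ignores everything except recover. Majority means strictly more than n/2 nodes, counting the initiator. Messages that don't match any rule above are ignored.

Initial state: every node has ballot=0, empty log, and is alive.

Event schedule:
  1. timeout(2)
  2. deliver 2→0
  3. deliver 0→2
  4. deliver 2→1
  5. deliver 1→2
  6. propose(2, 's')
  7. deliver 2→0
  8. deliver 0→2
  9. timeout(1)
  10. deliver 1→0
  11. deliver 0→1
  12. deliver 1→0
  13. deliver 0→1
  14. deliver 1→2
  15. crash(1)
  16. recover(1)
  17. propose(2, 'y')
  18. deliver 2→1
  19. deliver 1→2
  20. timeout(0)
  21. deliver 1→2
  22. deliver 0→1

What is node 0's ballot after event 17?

7

after 1 — timeout(2): n2:cand/b5/[-]
after 2 — deliver 2→0: n0:foll/b5/[-]
after 3 — deliver 0→2: n2:lead/b5/[-]
after 4 — deliver 2→1: n1:foll/b5/[-]
after 5 — deliver 1→2: ·
after 6 — propose(2,'s'): ·
after 7 — deliver 2→0: n0:foll/b5/[s]
after 8 — deliver 0→2: n2:lead/b5/[s]
after 9 — timeout(1): n1:cand/b7/[-]
after 10 — deliver 1→0: n0:foll/b7/[s]
after 11 — deliver 0→1: n1:lead/b7/[-]
after 12 — deliver 1→0: ·
after 13 — deliver 0→1: ·
after 14 — deliver 1→2: n2:foll/b7/[s]
after 15 — crash(1): n1:✗lead/b7/[-]
after 16 — recover(1): n1:foll/b7/[-]
after 17 — propose(2,'y'): ·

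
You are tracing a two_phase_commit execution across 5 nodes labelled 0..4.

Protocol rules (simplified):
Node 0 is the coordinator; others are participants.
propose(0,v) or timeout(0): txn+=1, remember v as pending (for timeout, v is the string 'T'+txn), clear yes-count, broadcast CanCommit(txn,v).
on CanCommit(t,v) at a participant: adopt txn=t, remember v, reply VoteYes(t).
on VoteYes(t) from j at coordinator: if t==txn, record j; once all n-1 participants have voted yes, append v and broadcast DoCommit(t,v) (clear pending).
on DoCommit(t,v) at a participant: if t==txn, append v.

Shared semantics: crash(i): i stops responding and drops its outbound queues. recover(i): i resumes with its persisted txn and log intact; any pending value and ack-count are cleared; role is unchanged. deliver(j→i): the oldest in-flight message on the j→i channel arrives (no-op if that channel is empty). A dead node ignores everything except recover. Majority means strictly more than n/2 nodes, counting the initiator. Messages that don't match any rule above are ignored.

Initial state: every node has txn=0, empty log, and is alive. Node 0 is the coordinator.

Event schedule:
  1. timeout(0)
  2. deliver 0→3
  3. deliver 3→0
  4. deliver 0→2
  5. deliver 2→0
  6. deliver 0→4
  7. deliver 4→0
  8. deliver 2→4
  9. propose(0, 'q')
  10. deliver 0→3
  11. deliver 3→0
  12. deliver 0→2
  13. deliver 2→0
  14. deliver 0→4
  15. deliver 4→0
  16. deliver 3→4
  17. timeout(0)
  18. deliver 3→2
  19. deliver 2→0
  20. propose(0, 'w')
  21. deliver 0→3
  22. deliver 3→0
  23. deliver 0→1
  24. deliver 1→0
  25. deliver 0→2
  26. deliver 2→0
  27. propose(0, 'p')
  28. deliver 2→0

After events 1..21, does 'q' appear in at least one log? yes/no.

e1 timeout(0): 0[coor,t=1,-]
e2 deliver 0→3: 3[part,t=1,-]
e3 deliver 3→0: ·
e4 deliver 0→2: 2[part,t=1,-]
e5 deliver 2→0: ·
e6 deliver 0→4: 4[part,t=1,-]
e7 deliver 4→0: ·
e8 deliver 2→4: ·
e9 propose(0,'q'): 0[coor,t=2,-]
e10 deliver 0→3: 3[part,t=2,-]
e11 deliver 3→0: ·
e12 deliver 0→2: 2[part,t=2,-]
e13 deliver 2→0: ·
e14 deliver 0→4: 4[part,t=2,-]
e15 deliver 4→0: ·
e16 deliver 3→4: ·
e17 timeout(0): 0[coor,t=3,-]
e18 deliver 3→2: ·
e19 deliver 2→0: ·
e20 propose(0,'w'): 0[coor,t=4,-]
e21 deliver 0→3: 3[part,t=3,-]

no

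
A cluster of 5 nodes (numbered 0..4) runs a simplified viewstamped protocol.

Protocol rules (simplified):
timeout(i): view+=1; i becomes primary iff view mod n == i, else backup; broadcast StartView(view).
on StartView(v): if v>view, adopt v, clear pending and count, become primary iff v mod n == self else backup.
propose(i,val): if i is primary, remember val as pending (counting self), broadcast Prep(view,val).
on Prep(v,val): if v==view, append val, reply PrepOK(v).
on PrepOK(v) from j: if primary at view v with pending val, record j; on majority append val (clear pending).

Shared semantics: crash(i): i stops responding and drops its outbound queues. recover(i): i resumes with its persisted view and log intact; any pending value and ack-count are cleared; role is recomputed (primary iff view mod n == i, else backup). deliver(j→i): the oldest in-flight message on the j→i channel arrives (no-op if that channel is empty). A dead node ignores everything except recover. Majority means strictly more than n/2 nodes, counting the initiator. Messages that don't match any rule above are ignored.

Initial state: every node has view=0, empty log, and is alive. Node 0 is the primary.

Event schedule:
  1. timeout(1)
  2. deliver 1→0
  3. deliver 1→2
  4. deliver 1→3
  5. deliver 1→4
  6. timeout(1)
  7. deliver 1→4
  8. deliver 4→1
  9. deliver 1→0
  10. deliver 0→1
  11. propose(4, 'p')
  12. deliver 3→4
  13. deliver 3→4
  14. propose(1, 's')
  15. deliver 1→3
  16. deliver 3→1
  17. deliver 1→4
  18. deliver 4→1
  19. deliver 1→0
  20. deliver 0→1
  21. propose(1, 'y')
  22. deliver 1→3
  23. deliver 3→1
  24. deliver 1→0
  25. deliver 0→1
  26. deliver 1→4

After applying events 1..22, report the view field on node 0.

2

e1 timeout(1): 1[prim,v=1,-]
e2 deliver 1→0: 0[back,v=1,-]
e3 deliver 1→2: 2[back,v=1,-]
e4 deliver 1→3: 3[back,v=1,-]
e5 deliver 1→4: 4[back,v=1,-]
e6 timeout(1): 1[back,v=2,-]
e7 deliver 1→4: 4[back,v=2,-]
e8 deliver 4→1: ·
e9 deliver 1→0: 0[back,v=2,-]
e10 deliver 0→1: ·
e11 propose(4,'p'): ·
e12 deliver 3→4: ·
e13 deliver 3→4: ·
e14 propose(1,'s'): ·
e15 deliver 1→3: 3[back,v=2,-]
e16 deliver 3→1: ·
e17 deliver 1→4: ·
e18 deliver 4→1: ·
e19 deliver 1→0: ·
e20 deliver 0→1: ·
e21 propose(1,'y'): ·
e22 deliver 1→3: ·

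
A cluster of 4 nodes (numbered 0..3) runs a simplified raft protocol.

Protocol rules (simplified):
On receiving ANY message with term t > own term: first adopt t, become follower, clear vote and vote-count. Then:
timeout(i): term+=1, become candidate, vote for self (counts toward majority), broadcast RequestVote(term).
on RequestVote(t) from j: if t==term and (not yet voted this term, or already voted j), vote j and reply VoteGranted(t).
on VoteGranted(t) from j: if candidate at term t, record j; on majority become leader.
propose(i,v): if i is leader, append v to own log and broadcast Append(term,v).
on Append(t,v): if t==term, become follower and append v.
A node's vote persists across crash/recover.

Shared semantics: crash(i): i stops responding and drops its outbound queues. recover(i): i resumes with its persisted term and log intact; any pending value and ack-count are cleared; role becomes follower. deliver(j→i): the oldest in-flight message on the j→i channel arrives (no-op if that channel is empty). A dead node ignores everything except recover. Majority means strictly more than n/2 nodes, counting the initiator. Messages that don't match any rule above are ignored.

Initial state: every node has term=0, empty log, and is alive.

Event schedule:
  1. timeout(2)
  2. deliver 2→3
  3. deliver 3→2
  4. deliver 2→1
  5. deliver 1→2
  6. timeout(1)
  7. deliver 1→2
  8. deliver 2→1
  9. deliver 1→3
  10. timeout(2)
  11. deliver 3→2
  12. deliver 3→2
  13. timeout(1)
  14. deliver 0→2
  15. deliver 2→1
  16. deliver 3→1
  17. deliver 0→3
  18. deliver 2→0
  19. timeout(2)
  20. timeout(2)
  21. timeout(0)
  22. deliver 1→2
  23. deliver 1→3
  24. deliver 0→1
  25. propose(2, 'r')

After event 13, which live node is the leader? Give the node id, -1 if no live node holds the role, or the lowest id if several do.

1. timeout(2):  <2:cand t1 ->
2. deliver 2→3:  <3:foll t1 ->
3. deliver 3→2:  nop
4. deliver 2→1:  <1:foll t1 ->
5. deliver 1→2:  <2:lead t1 ->
6. timeout(1):  <1:cand t2 ->
7. deliver 1→2:  <2:foll t2 ->
8. deliver 2→1:  nop
9. deliver 1→3:  <3:foll t2 ->
10. timeout(2):  <2:cand t3 ->
11. deliver 3→2:  nop
12. deliver 3→2:  nop
13. timeout(1):  <1:cand t3 ->

-1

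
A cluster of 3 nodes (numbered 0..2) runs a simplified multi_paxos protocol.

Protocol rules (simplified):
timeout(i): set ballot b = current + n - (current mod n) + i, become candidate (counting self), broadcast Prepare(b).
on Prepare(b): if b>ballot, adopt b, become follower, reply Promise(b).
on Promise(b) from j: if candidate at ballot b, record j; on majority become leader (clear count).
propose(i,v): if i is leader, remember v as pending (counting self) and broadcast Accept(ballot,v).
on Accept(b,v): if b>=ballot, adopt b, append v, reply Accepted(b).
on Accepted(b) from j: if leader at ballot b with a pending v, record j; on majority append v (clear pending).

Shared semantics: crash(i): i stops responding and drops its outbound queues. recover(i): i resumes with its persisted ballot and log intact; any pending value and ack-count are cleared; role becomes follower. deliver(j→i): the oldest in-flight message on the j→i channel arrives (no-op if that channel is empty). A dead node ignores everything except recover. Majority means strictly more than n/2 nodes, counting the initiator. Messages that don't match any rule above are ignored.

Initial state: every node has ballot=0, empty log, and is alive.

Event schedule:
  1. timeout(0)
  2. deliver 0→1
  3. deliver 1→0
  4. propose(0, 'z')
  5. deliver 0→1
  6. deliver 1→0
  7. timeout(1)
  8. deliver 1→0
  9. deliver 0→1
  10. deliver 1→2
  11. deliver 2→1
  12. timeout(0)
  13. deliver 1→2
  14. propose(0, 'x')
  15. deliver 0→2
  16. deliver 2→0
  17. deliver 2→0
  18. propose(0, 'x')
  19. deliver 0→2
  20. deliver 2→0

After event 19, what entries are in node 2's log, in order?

step 1 timeout(0): 0={cand,b=3,log=-}
step 2 deliver 0→1: 1={foll,b=3,log=-}
step 3 deliver 1→0: 0={lead,b=3,log=-}
step 4 propose(0,'z'): —
step 5 deliver 0→1: 1={foll,b=3,log=z}
step 6 deliver 1→0: 0={lead,b=3,log=z}
step 7 timeout(1): 1={cand,b=7,log=z}
step 8 deliver 1→0: 0={foll,b=7,log=z}
step 9 deliver 0→1: 1={lead,b=7,log=z}
step 10 deliver 1→2: 2={foll,b=7,log=-}
step 11 deliver 2→1: —
step 12 timeout(0): 0={cand,b=9,log=z}
step 13 deliver 1→2: —
step 14 propose(0,'x'): —
step 15 deliver 0→2: —
step 16 deliver 2→0: —
step 17 deliver 2→0: —
step 18 propose(0,'x'): —
step 19 deliver 0→2: —

empty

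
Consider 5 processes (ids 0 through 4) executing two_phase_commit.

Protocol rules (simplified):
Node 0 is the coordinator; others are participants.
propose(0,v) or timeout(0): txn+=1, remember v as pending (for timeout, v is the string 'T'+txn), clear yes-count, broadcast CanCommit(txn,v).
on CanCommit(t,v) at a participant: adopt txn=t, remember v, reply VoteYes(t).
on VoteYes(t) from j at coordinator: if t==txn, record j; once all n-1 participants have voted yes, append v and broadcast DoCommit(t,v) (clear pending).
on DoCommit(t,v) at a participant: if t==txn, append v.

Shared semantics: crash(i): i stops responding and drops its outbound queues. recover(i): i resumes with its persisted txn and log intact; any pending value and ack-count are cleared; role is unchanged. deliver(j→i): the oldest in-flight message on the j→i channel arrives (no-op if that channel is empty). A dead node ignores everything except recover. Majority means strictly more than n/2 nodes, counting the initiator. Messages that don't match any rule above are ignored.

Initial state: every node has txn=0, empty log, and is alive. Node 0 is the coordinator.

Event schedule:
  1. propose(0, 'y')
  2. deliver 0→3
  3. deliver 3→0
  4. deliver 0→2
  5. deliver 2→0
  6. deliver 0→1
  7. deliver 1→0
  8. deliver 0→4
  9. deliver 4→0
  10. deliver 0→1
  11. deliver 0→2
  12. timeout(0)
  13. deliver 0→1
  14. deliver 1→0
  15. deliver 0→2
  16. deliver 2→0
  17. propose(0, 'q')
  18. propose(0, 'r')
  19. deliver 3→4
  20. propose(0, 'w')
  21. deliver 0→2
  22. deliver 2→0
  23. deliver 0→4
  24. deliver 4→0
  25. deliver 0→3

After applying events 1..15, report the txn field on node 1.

after 1 — propose(0,'y'): n0:coor/t1/[-]
after 2 — deliver 0→3: n3:part/t1/[-]
after 3 — deliver 3→0: ·
after 4 — deliver 0→2: n2:part/t1/[-]
after 5 — deliver 2→0: ·
after 6 — deliver 0→1: n1:part/t1/[-]
after 7 — deliver 1→0: ·
after 8 — deliver 0→4: n4:part/t1/[-]
after 9 — deliver 4→0: n0:coor/t1/[y]
after 10 — deliver 0→1: n1:part/t1/[y]
after 11 — deliver 0→2: n2:part/t1/[y]
after 12 — timeout(0): n0:coor/t2/[y]
after 13 — deliver 0→1: n1:part/t2/[y]
after 14 — deliver 1→0: ·
after 15 — deliver 0→2: n2:part/t2/[y]

2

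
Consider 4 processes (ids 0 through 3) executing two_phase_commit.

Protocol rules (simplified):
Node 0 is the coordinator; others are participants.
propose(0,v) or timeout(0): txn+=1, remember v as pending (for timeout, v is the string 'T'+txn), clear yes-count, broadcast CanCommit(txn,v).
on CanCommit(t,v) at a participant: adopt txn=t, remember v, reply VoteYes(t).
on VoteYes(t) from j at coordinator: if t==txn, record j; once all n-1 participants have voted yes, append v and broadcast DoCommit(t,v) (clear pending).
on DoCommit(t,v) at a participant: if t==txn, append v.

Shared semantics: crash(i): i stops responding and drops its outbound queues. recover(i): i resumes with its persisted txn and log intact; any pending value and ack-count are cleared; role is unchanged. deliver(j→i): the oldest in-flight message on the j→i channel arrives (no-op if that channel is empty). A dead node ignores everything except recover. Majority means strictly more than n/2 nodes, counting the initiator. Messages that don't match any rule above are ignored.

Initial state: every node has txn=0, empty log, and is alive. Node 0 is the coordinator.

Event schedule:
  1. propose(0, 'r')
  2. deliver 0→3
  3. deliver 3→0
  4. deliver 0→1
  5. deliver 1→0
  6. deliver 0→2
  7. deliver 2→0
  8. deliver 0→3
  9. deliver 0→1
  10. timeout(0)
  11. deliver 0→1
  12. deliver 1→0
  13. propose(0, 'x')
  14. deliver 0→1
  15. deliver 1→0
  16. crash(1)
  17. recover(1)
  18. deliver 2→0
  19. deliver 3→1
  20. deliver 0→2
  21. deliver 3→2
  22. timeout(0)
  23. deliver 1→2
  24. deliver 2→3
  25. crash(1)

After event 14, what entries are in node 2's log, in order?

empty

e1 propose(0,'r'): 0[coor,t=1,-]
e2 deliver 0→3: 3[part,t=1,-]
e3 deliver 3→0: ·
e4 deliver 0→1: 1[part,t=1,-]
e5 deliver 1→0: ·
e6 deliver 0→2: 2[part,t=1,-]
e7 deliver 2→0: 0[coor,t=1,r]
e8 deliver 0→3: 3[part,t=1,r]
e9 deliver 0→1: 1[part,t=1,r]
e10 timeout(0): 0[coor,t=2,r]
e11 deliver 0→1: 1[part,t=2,r]
e12 deliver 1→0: ·
e13 propose(0,'x'): 0[coor,t=3,r]
e14 deliver 0→1: 1[part,t=3,r]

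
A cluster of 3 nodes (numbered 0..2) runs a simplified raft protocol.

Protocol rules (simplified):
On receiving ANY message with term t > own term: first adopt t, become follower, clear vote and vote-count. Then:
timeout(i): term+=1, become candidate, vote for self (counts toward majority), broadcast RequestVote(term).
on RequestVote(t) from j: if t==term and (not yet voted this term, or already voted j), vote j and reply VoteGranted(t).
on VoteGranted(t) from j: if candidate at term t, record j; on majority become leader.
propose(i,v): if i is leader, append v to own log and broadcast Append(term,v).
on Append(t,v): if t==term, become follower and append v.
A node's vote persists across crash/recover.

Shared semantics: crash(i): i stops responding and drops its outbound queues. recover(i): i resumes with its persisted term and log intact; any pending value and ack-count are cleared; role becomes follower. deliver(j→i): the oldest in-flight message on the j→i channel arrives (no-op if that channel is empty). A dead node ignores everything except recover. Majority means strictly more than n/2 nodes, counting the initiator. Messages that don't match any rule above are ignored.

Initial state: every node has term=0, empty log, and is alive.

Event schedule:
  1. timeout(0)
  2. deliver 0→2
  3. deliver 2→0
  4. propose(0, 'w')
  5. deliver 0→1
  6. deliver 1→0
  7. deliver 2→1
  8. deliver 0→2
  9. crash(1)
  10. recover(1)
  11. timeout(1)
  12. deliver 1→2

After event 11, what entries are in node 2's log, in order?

step 1 timeout(0): 0={cand,t=1,log=-}
step 2 deliver 0→2: 2={foll,t=1,log=-}
step 3 deliver 2→0: 0={lead,t=1,log=-}
step 4 propose(0,'w'): 0={lead,t=1,log=w}
step 5 deliver 0→1: 1={foll,t=1,log=-}
step 6 deliver 1→0: —
step 7 deliver 2→1: —
step 8 deliver 0→2: 2={foll,t=1,log=w}
step 9 crash(1): 1={✗foll,t=1,log=-}
step 10 recover(1): 1={foll,t=1,log=-}
step 11 timeout(1): 1={cand,t=2,log=-}

w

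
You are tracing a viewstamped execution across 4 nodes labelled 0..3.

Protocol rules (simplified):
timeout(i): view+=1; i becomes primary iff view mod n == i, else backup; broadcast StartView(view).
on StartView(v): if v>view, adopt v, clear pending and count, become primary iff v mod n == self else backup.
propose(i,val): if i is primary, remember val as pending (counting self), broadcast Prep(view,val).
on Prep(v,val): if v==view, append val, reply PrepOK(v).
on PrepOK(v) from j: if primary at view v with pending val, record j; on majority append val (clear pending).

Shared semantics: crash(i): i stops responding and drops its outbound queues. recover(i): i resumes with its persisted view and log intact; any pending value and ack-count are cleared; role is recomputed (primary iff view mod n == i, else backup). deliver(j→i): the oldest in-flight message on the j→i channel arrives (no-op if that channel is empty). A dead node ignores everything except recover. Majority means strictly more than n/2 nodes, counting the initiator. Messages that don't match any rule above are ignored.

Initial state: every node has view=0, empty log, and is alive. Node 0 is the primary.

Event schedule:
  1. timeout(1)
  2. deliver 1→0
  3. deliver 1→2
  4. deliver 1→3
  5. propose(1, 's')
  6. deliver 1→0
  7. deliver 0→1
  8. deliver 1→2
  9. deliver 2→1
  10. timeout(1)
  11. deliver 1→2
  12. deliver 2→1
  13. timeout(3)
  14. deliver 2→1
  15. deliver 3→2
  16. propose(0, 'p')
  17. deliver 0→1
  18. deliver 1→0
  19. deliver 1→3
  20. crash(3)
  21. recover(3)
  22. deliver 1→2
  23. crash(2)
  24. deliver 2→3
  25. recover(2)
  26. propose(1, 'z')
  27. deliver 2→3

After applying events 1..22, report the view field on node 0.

2

1. timeout(1):  <1:prim v1 ->
2. deliver 1→0:  <0:back v1 ->
3. deliver 1→2:  <2:back v1 ->
4. deliver 1→3:  <3:back v1 ->
5. propose(1,'s'):  nop
6. deliver 1→0:  <0:back v1 s>
7. deliver 0→1:  nop
8. deliver 1→2:  <2:back v1 s>
9. deliver 2→1:  <1:prim v1 s>
10. timeout(1):  <1:back v2 s>
11. deliver 1→2:  <2:prim v2 s>
12. deliver 2→1:  nop
13. timeout(3):  <3:back v2 ->
14. deliver 2→1:  nop
15. deliver 3→2:  nop
16. propose(0,'p'):  nop
17. deliver 0→1:  nop
18. deliver 1→0:  <0:back v2 s>
19. deliver 1→3:  nop
20. crash(3):  <3:✗back v2 ->
21. recover(3):  <3:back v2 ->
22. deliver 1→2:  nop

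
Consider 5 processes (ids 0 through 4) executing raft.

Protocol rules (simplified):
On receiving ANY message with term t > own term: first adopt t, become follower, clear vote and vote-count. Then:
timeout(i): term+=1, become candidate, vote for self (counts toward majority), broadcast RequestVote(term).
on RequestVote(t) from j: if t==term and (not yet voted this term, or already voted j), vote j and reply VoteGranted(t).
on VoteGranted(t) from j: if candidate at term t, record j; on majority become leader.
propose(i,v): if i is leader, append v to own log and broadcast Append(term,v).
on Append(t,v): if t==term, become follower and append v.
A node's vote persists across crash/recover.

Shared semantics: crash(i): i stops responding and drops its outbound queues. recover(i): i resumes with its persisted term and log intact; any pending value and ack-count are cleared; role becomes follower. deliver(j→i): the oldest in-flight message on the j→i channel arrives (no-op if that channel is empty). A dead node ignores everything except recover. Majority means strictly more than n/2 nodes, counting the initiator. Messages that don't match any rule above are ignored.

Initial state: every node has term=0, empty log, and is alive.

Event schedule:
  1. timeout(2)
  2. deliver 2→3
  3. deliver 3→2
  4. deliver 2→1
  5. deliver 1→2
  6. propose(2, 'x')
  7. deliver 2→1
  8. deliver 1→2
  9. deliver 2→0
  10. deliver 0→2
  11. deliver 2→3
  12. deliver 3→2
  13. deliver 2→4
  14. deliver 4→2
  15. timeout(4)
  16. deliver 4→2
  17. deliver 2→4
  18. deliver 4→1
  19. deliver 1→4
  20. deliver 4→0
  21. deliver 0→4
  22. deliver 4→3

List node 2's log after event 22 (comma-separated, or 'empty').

x

[1] timeout(2) → N2(cand t1 [-])
[2] deliver 2→3 → N3(foll t1 [-])
[3] deliver 3→2 → ∅
[4] deliver 2→1 → N1(foll t1 [-])
[5] deliver 1→2 → N2(lead t1 [-])
[6] propose(2,'x') → N2(lead t1 [x])
[7] deliver 2→1 → N1(foll t1 [x])
[8] deliver 1→2 → ∅
[9] deliver 2→0 → N0(foll t1 [-])
[10] deliver 0→2 → ∅
[11] deliver 2→3 → N3(foll t1 [x])
[12] deliver 3→2 → ∅
[13] deliver 2→4 → N4(foll t1 [-])
[14] deliver 4→2 → ∅
[15] timeout(4) → N4(cand t2 [-])
[16] deliver 4→2 → N2(foll t2 [x])
[17] deliver 2→4 → ∅
[18] deliver 4→1 → N1(foll t2 [x])
[19] deliver 1→4 → ∅
[20] deliver 4→0 → N0(foll t2 [-])
[21] deliver 0→4 → N4(lead t2 [-])
[22] deliver 4→3 → N3(foll t2 [x])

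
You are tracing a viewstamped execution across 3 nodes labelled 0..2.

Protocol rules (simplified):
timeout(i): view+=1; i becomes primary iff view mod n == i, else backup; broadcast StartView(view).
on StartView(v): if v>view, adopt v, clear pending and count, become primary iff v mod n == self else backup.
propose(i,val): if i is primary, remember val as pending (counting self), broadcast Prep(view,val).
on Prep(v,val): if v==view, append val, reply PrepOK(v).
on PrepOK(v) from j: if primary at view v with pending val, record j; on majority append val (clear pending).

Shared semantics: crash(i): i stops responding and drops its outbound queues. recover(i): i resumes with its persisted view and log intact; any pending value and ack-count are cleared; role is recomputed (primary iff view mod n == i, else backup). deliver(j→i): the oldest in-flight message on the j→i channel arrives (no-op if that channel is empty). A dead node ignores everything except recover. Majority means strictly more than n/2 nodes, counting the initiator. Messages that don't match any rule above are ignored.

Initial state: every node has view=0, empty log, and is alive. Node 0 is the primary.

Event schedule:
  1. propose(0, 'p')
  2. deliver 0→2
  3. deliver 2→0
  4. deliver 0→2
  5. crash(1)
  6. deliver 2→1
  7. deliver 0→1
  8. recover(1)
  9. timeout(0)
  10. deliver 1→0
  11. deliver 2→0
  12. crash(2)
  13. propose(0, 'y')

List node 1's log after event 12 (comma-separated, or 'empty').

[1] propose(0,'p') → ∅
[2] deliver 0→2 → N2(back v0 [p])
[3] deliver 2→0 → N0(prim v0 [p])
[4] deliver 0→2 → ∅
[5] crash(1) → N1(✗back v0 [-])
[6] deliver 2→1 → ∅
[7] deliver 0→1 → ∅
[8] recover(1) → N1(back v0 [-])
[9] timeout(0) → N0(back v1 [p])
[10] deliver 1→0 → ∅
[11] deliver 2→0 → ∅
[12] crash(2) → N2(✗back v0 [p])

empty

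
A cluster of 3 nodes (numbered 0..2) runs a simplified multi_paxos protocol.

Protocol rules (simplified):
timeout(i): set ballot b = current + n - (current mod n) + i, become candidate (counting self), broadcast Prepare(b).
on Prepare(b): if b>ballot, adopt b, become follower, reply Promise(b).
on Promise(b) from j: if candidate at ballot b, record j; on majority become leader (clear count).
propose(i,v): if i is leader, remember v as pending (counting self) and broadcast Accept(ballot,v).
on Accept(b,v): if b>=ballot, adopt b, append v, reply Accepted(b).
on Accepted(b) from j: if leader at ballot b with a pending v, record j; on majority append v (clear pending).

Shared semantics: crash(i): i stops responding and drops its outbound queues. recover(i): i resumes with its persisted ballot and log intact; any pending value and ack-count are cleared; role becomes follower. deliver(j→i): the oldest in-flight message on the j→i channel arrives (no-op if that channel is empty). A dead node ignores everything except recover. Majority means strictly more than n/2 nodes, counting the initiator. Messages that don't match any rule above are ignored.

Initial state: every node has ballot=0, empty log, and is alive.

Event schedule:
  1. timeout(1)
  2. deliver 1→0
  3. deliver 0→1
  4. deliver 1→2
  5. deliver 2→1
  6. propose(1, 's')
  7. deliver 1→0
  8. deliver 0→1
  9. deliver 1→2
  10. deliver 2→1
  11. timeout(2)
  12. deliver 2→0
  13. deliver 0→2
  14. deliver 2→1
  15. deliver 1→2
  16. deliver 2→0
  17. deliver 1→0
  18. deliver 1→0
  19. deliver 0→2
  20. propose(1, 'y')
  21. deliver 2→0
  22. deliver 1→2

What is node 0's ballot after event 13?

8

[1] timeout(1) → N1(cand b4 [-])
[2] deliver 1→0 → N0(foll b4 [-])
[3] deliver 0→1 → N1(lead b4 [-])
[4] deliver 1→2 → N2(foll b4 [-])
[5] deliver 2→1 → ∅
[6] propose(1,'s') → ∅
[7] deliver 1→0 → N0(foll b4 [s])
[8] deliver 0→1 → N1(lead b4 [s])
[9] deliver 1→2 → N2(foll b4 [s])
[10] deliver 2→1 → ∅
[11] timeout(2) → N2(cand b8 [s])
[12] deliver 2→0 → N0(foll b8 [s])
[13] deliver 0→2 → N2(lead b8 [s])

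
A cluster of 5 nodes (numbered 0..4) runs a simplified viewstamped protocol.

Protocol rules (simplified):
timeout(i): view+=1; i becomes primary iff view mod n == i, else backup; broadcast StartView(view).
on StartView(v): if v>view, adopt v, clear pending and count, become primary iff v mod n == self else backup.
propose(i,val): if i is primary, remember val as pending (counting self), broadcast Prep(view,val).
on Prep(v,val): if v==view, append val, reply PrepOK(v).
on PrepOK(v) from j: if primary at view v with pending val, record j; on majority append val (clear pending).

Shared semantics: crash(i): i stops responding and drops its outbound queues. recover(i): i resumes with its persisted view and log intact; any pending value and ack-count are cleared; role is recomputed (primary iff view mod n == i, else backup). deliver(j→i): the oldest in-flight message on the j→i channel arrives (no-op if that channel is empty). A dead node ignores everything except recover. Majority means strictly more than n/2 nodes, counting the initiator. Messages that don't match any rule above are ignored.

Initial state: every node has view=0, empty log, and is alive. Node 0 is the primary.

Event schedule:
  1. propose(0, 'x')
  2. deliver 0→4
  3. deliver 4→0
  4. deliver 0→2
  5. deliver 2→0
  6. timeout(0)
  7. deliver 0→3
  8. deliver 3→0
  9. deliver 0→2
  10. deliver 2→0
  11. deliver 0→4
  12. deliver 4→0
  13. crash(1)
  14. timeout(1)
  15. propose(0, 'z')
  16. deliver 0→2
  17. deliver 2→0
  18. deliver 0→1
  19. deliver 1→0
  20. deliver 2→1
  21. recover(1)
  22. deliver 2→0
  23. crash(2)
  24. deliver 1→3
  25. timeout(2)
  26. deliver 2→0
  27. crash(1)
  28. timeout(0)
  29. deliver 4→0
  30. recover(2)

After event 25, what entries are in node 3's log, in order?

x

after 1 — propose(0,'x'): ·
after 2 — deliver 0→4: n4:back/v0/[x]
after 3 — deliver 4→0: ·
after 4 — deliver 0→2: n2:back/v0/[x]
after 5 — deliver 2→0: n0:prim/v0/[x]
after 6 — timeout(0): n0:back/v1/[x]
after 7 — deliver 0→3: n3:back/v0/[x]
after 8 — deliver 3→0: ·
after 9 — deliver 0→2: n2:back/v1/[x]
after 10 — deliver 2→0: ·
after 11 — deliver 0→4: n4:back/v1/[x]
after 12 — deliver 4→0: ·
after 13 — crash(1): n1:✗back/v0/[-]
after 14 — timeout(1): ·
after 15 — propose(0,'z'): ·
after 16 — deliver 0→2: ·
after 17 — deliver 2→0: ·
after 18 — deliver 0→1: ·
after 19 — deliver 1→0: ·
after 20 — deliver 2→1: ·
after 21 — recover(1): n1:back/v0/[-]
after 22 — deliver 2→0: ·
after 23 — crash(2): n2:✗back/v1/[x]
after 24 — deliver 1→3: ·
after 25 — timeout(2): ·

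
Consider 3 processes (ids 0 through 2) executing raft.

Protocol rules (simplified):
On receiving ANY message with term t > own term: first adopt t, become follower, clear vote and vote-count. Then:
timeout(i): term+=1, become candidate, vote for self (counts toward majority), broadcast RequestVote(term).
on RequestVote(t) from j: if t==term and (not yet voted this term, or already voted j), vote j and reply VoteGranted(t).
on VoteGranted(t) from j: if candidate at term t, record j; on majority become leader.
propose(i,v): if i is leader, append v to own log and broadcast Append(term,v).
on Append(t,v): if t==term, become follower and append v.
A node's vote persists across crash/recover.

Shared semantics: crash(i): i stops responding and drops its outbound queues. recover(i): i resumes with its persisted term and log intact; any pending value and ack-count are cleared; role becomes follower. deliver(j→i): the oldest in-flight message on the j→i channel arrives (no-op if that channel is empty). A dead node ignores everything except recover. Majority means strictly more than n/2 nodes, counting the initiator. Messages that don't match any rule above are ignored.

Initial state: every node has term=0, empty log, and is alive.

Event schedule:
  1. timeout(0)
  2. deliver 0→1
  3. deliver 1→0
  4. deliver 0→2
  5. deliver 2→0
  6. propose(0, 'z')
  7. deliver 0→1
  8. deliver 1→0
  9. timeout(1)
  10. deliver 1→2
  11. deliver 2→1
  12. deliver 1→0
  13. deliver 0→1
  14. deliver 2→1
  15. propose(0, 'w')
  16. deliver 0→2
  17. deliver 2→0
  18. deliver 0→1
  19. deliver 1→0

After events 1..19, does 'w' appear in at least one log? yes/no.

after 1 — timeout(0): n0:cand/t1/[-]
after 2 — deliver 0→1: n1:foll/t1/[-]
after 3 — deliver 1→0: n0:lead/t1/[-]
after 4 — deliver 0→2: n2:foll/t1/[-]
after 5 — deliver 2→0: ·
after 6 — propose(0,'z'): n0:lead/t1/[z]
after 7 — deliver 0→1: n1:foll/t1/[z]
after 8 — deliver 1→0: ·
after 9 — timeout(1): n1:cand/t2/[z]
after 10 — deliver 1→2: n2:foll/t2/[-]
after 11 — deliver 2→1: n1:lead/t2/[z]
after 12 — deliver 1→0: n0:foll/t2/[z]
after 13 — deliver 0→1: ·
after 14 — deliver 2→1: ·
after 15 — propose(0,'w'): ·
after 16 — deliver 0→2: ·
after 17 — deliver 2→0: ·
after 18 — deliver 0→1: ·
after 19 — deliver 1→0: ·

no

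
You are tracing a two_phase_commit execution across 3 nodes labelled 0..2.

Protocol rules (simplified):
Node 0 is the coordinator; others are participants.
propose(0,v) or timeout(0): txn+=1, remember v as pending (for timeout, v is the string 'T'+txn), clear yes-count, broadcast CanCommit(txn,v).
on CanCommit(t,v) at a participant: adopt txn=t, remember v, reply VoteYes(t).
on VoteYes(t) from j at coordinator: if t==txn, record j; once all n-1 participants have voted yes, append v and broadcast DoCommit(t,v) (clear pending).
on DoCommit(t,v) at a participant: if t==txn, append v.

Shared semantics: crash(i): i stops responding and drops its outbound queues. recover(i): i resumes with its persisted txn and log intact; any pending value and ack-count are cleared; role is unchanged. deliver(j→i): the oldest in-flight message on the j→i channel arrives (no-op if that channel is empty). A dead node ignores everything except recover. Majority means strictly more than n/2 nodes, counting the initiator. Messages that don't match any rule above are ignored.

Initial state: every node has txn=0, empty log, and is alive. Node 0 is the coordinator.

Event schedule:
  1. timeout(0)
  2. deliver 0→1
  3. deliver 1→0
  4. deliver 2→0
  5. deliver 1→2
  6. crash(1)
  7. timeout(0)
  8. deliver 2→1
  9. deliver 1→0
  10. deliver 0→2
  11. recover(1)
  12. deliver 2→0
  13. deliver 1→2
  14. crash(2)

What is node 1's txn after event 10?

after 1 — timeout(0): n0:coor/t1/[-]
after 2 — deliver 0→1: n1:part/t1/[-]
after 3 — deliver 1→0: ·
after 4 — deliver 2→0: ·
after 5 — deliver 1→2: ·
after 6 — crash(1): n1:✗part/t1/[-]
after 7 — timeout(0): n0:coor/t2/[-]
after 8 — deliver 2→1: ·
after 9 — deliver 1→0: ·
after 10 — deliver 0→2: n2:part/t1/[-]

1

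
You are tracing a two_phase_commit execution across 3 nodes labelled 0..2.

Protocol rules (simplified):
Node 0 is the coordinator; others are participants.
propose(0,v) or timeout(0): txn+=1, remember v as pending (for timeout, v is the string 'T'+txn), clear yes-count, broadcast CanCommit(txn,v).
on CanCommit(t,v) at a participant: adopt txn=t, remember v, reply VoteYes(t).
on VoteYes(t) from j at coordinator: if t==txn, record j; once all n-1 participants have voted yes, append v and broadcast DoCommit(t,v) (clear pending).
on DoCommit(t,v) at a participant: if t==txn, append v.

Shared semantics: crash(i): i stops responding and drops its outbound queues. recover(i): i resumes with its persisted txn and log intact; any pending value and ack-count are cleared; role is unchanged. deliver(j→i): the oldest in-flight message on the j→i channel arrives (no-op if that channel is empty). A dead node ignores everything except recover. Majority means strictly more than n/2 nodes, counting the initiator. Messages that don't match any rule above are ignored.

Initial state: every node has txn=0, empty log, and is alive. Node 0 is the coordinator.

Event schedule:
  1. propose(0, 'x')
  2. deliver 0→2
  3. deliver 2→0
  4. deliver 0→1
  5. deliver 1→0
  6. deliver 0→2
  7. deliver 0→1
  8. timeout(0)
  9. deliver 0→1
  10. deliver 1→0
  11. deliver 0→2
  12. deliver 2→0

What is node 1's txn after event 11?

1. propose(0,'x'):  <0:coor t1 ->
2. deliver 0→2:  <2:part t1 ->
3. deliver 2→0:  nop
4. deliver 0→1:  <1:part t1 ->
5. deliver 1→0:  <0:coor t1 x>
6. deliver 0→2:  <2:part t1 x>
7. deliver 0→1:  <1:part t1 x>
8. timeout(0):  <0:coor t2 x>
9. deliver 0→1:  <1:part t2 x>
10. deliver 1→0:  nop
11. deliver 0→2:  <2:part t2 x>

2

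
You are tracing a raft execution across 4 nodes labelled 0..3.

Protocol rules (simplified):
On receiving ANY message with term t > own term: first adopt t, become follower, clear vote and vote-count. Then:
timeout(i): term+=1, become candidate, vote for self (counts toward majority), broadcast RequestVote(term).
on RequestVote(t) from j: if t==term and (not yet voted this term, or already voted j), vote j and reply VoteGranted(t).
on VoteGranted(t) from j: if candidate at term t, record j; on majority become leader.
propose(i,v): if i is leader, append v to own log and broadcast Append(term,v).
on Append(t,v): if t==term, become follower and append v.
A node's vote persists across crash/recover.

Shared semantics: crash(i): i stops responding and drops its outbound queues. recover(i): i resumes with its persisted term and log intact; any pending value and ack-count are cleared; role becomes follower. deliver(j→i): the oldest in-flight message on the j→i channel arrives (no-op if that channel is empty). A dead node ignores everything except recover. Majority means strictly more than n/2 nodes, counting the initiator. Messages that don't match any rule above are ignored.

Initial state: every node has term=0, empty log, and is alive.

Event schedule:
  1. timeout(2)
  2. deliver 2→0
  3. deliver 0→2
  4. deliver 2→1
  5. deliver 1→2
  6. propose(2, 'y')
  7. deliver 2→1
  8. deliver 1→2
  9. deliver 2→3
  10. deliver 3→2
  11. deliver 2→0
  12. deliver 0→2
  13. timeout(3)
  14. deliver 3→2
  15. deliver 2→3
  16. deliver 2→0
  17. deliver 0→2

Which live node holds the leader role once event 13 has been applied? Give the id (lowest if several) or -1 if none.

2

step 1 timeout(2): 2={cand,t=1,log=-}
step 2 deliver 2→0: 0={foll,t=1,log=-}
step 3 deliver 0→2: —
step 4 deliver 2→1: 1={foll,t=1,log=-}
step 5 deliver 1→2: 2={lead,t=1,log=-}
step 6 propose(2,'y'): 2={lead,t=1,log=y}
step 7 deliver 2→1: 1={foll,t=1,log=y}
step 8 deliver 1→2: —
step 9 deliver 2→3: 3={foll,t=1,log=-}
step 10 deliver 3→2: —
step 11 deliver 2→0: 0={foll,t=1,log=y}
step 12 deliver 0→2: —
step 13 timeout(3): 3={cand,t=2,log=-}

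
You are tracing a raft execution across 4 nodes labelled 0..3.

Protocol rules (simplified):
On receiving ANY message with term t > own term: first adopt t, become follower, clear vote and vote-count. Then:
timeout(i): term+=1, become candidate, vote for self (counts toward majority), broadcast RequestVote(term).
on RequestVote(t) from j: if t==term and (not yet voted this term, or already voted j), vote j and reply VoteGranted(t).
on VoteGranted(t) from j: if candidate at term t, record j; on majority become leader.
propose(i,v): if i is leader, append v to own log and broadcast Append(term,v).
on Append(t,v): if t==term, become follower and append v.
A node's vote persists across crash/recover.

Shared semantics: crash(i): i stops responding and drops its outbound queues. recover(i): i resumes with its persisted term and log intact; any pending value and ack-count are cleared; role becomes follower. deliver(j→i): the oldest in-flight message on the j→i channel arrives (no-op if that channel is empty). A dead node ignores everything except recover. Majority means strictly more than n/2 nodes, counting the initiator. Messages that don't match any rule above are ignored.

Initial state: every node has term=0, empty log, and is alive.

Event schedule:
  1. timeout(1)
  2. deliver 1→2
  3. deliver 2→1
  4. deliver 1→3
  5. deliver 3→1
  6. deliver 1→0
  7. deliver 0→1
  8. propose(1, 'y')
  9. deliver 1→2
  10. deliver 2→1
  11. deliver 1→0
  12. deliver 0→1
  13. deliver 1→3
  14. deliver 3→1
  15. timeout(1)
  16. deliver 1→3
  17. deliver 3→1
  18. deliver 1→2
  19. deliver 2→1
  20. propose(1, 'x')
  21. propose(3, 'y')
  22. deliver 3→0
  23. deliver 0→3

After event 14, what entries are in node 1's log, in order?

y

step 1 timeout(1): 1={cand,t=1,log=-}
step 2 deliver 1→2: 2={foll,t=1,log=-}
step 3 deliver 2→1: —
step 4 deliver 1→3: 3={foll,t=1,log=-}
step 5 deliver 3→1: 1={lead,t=1,log=-}
step 6 deliver 1→0: 0={foll,t=1,log=-}
step 7 deliver 0→1: —
step 8 propose(1,'y'): 1={lead,t=1,log=y}
step 9 deliver 1→2: 2={foll,t=1,log=y}
step 10 deliver 2→1: —
step 11 deliver 1→0: 0={foll,t=1,log=y}
step 12 deliver 0→1: —
step 13 deliver 1→3: 3={foll,t=1,log=y}
step 14 deliver 3→1: —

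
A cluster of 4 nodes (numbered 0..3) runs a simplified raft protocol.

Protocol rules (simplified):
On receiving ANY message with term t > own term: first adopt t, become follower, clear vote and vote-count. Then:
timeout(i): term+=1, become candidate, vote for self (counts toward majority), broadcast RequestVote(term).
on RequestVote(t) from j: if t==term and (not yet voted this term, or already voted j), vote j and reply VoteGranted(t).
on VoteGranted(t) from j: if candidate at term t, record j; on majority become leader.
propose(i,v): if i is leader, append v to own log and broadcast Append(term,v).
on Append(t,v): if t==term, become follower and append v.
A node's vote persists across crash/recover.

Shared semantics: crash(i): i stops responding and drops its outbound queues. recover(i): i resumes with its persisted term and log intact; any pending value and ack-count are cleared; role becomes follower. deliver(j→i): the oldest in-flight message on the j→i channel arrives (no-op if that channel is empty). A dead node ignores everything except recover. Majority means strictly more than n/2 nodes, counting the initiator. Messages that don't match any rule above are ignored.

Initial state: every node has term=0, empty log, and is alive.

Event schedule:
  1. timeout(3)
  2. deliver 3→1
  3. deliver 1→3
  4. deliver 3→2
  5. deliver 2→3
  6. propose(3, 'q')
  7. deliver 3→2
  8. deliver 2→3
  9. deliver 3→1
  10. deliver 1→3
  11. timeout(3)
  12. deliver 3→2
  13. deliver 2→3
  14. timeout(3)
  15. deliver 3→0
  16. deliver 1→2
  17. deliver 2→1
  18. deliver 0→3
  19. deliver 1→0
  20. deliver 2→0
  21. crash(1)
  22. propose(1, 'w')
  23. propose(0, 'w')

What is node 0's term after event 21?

1

1. timeout(3):  <3:cand t1 ->
2. deliver 3→1:  <1:foll t1 ->
3. deliver 1→3:  nop
4. deliver 3→2:  <2:foll t1 ->
5. deliver 2→3:  <3:lead t1 ->
6. propose(3,'q'):  <3:lead t1 q>
7. deliver 3→2:  <2:foll t1 q>
8. deliver 2→3:  nop
9. deliver 3→1:  <1:foll t1 q>
10. deliver 1→3:  nop
11. timeout(3):  <3:cand t2 q>
12. deliver 3→2:  <2:foll t2 q>
13. deliver 2→3:  nop
14. timeout(3):  <3:cand t3 q>
15. deliver 3→0:  <0:foll t1 ->
16. deliver 1→2:  nop
17. deliver 2→1:  nop
18. deliver 0→3:  nop
19. deliver 1→0:  nop
20. deliver 2→0:  nop
21. crash(1):  <1:✗foll t1 q>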